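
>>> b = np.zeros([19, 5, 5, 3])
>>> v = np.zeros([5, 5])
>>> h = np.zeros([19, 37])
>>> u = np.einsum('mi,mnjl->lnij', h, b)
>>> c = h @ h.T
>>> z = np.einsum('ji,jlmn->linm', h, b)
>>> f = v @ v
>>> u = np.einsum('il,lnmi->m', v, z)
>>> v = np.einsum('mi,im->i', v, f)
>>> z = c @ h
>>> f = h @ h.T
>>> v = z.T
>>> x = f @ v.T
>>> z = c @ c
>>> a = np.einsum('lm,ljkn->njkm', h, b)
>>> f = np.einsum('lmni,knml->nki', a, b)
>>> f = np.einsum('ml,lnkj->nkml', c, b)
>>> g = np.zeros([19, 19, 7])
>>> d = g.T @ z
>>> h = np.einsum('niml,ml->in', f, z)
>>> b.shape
(19, 5, 5, 3)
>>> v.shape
(37, 19)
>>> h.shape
(5, 5)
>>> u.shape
(3,)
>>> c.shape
(19, 19)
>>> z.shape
(19, 19)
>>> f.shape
(5, 5, 19, 19)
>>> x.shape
(19, 37)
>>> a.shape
(3, 5, 5, 37)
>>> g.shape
(19, 19, 7)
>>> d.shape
(7, 19, 19)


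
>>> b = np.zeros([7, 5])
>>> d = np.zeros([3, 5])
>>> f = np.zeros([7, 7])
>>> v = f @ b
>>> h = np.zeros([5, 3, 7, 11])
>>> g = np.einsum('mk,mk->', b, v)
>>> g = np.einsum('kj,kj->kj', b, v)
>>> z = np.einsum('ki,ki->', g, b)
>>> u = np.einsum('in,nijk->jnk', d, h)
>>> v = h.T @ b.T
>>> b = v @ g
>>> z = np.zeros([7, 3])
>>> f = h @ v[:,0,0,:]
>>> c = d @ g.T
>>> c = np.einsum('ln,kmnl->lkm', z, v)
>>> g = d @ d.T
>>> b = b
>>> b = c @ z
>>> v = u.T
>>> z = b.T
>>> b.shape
(7, 11, 3)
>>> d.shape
(3, 5)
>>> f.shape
(5, 3, 7, 7)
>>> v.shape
(11, 5, 7)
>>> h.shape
(5, 3, 7, 11)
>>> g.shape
(3, 3)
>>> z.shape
(3, 11, 7)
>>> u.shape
(7, 5, 11)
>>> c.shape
(7, 11, 7)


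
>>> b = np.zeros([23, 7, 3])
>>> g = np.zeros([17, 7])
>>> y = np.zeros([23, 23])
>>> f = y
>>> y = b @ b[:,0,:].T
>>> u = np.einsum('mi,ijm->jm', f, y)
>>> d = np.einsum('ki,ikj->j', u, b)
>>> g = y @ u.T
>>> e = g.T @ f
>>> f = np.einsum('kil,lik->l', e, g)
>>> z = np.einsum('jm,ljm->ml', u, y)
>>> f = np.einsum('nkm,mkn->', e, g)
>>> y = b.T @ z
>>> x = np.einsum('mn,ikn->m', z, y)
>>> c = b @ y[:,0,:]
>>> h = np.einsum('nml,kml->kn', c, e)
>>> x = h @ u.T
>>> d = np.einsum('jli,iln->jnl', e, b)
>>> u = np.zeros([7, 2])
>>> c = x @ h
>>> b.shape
(23, 7, 3)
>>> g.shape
(23, 7, 7)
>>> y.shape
(3, 7, 23)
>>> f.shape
()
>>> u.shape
(7, 2)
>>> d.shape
(7, 3, 7)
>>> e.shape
(7, 7, 23)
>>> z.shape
(23, 23)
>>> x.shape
(7, 7)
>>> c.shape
(7, 23)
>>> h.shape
(7, 23)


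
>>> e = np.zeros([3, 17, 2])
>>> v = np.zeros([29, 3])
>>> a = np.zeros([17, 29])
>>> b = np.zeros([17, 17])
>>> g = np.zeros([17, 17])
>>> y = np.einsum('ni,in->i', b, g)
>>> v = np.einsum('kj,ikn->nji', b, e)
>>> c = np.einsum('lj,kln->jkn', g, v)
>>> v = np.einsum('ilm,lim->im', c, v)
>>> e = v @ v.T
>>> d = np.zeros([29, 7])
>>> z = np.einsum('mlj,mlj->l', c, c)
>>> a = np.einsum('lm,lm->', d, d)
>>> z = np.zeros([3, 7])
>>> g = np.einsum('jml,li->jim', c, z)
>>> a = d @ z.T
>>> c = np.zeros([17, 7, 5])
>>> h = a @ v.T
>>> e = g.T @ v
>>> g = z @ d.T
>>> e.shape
(2, 7, 3)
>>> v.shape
(17, 3)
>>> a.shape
(29, 3)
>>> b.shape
(17, 17)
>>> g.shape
(3, 29)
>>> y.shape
(17,)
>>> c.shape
(17, 7, 5)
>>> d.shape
(29, 7)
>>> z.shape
(3, 7)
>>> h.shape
(29, 17)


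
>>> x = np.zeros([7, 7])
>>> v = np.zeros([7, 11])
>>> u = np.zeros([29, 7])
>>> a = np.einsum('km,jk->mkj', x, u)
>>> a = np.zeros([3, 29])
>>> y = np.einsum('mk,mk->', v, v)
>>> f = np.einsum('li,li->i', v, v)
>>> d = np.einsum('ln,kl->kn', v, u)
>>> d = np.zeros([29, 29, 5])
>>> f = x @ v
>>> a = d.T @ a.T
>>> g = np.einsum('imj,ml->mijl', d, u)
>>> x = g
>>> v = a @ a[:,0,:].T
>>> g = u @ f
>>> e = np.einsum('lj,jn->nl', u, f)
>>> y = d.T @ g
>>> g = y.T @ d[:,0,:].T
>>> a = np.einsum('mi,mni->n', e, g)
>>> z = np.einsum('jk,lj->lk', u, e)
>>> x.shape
(29, 29, 5, 7)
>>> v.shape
(5, 29, 5)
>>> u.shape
(29, 7)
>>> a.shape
(29,)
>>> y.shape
(5, 29, 11)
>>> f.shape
(7, 11)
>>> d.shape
(29, 29, 5)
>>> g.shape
(11, 29, 29)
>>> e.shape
(11, 29)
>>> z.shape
(11, 7)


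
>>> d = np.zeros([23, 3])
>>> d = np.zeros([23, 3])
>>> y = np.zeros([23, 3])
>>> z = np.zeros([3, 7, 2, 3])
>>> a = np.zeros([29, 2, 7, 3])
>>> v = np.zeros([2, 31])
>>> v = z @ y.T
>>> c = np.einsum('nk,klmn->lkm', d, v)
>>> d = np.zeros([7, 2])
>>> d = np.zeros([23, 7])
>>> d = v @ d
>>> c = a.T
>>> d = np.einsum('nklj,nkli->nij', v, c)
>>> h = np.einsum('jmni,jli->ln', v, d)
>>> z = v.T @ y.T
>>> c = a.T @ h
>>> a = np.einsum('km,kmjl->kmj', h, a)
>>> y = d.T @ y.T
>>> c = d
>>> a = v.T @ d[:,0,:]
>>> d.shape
(3, 29, 23)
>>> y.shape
(23, 29, 23)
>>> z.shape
(23, 2, 7, 23)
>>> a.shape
(23, 2, 7, 23)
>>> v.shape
(3, 7, 2, 23)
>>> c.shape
(3, 29, 23)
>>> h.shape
(29, 2)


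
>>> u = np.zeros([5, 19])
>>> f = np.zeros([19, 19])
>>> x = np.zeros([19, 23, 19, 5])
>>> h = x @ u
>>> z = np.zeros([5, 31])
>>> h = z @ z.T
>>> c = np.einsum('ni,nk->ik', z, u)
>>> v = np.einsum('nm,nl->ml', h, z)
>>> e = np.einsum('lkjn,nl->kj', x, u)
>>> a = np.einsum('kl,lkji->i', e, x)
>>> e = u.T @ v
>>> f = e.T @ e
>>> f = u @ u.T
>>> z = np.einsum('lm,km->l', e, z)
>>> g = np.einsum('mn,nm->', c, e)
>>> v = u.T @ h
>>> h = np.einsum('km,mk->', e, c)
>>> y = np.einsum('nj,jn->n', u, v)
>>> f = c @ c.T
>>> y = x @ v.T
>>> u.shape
(5, 19)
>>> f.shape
(31, 31)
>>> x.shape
(19, 23, 19, 5)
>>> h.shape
()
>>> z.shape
(19,)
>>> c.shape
(31, 19)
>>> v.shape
(19, 5)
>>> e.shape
(19, 31)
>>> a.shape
(5,)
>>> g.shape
()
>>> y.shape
(19, 23, 19, 19)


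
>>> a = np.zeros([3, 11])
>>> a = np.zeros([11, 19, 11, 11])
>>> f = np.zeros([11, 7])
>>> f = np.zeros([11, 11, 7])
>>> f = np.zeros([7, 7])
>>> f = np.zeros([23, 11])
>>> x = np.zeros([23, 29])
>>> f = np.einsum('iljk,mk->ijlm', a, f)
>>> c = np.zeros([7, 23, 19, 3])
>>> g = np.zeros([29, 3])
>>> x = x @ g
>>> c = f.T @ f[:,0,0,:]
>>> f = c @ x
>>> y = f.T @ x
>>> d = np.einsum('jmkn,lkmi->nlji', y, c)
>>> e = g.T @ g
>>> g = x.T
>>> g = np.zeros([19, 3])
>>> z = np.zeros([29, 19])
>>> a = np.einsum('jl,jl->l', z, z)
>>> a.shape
(19,)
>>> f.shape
(23, 19, 11, 3)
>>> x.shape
(23, 3)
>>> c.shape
(23, 19, 11, 23)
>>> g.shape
(19, 3)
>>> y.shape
(3, 11, 19, 3)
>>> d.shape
(3, 23, 3, 23)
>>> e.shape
(3, 3)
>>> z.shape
(29, 19)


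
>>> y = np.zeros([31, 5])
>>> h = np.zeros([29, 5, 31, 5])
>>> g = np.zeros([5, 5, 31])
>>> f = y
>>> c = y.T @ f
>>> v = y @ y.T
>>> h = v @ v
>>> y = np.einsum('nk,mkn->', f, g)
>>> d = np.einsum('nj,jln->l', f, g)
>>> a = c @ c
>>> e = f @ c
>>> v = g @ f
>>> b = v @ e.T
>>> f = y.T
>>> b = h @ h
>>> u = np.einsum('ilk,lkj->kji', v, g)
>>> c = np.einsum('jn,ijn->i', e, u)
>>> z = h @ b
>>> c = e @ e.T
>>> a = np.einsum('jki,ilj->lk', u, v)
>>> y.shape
()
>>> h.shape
(31, 31)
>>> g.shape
(5, 5, 31)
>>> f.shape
()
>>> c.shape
(31, 31)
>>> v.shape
(5, 5, 5)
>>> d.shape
(5,)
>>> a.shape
(5, 31)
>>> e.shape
(31, 5)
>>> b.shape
(31, 31)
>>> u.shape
(5, 31, 5)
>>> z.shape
(31, 31)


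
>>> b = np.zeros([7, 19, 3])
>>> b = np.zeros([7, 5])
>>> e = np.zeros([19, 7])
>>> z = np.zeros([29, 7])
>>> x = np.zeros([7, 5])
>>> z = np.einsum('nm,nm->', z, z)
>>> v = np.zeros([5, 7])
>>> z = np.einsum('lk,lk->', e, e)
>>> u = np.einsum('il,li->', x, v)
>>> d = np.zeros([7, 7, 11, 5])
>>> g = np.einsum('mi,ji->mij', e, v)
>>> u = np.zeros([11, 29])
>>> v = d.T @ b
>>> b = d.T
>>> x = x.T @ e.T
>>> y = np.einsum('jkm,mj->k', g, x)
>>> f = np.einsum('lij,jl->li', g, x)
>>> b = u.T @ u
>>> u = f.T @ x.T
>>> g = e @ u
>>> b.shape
(29, 29)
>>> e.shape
(19, 7)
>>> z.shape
()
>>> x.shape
(5, 19)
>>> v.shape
(5, 11, 7, 5)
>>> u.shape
(7, 5)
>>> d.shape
(7, 7, 11, 5)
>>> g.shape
(19, 5)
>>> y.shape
(7,)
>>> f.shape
(19, 7)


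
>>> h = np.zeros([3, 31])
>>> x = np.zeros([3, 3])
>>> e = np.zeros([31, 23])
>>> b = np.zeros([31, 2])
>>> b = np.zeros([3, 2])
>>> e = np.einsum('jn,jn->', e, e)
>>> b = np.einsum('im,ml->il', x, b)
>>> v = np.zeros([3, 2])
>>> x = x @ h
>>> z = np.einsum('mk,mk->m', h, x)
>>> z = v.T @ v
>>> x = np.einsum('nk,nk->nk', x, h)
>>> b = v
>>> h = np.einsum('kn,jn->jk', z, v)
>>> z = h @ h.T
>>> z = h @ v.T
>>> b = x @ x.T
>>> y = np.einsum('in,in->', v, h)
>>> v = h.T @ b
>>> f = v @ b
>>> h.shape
(3, 2)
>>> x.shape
(3, 31)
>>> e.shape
()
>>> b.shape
(3, 3)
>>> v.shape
(2, 3)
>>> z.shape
(3, 3)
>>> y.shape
()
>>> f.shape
(2, 3)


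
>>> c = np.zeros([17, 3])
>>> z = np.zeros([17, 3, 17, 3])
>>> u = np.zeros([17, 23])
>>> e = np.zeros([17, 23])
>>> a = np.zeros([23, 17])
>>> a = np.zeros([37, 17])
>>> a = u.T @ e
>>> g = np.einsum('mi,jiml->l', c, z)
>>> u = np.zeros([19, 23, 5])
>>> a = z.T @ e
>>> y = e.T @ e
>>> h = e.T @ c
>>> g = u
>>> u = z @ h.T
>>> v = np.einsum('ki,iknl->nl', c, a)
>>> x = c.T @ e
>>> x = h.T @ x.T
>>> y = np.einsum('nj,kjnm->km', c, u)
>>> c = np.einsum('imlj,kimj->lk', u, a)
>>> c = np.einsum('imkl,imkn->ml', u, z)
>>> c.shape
(3, 23)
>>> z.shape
(17, 3, 17, 3)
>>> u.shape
(17, 3, 17, 23)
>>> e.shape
(17, 23)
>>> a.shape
(3, 17, 3, 23)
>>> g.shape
(19, 23, 5)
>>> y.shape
(17, 23)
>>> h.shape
(23, 3)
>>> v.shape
(3, 23)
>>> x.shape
(3, 3)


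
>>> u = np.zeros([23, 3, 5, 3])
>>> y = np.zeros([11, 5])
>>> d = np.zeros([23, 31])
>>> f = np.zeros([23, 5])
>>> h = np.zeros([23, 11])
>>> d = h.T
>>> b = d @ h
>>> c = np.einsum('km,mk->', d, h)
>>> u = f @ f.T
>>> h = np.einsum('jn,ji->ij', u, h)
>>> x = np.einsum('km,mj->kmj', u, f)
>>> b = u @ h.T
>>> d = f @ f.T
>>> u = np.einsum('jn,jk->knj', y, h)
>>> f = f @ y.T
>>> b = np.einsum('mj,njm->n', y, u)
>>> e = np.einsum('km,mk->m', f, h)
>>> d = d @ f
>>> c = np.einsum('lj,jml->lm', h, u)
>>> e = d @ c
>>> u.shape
(23, 5, 11)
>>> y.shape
(11, 5)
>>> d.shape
(23, 11)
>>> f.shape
(23, 11)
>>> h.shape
(11, 23)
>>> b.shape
(23,)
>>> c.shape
(11, 5)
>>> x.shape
(23, 23, 5)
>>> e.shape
(23, 5)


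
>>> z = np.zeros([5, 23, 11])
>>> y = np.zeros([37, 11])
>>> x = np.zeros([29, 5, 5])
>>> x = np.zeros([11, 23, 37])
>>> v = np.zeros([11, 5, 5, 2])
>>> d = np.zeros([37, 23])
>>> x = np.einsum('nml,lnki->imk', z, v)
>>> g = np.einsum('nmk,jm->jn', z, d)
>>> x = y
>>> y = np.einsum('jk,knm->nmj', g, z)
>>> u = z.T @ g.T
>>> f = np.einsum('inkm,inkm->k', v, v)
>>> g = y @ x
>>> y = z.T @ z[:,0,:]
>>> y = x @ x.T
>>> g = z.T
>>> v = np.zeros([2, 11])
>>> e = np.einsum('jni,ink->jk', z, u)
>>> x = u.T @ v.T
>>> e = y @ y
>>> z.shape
(5, 23, 11)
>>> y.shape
(37, 37)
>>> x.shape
(37, 23, 2)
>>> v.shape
(2, 11)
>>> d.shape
(37, 23)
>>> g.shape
(11, 23, 5)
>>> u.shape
(11, 23, 37)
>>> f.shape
(5,)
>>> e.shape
(37, 37)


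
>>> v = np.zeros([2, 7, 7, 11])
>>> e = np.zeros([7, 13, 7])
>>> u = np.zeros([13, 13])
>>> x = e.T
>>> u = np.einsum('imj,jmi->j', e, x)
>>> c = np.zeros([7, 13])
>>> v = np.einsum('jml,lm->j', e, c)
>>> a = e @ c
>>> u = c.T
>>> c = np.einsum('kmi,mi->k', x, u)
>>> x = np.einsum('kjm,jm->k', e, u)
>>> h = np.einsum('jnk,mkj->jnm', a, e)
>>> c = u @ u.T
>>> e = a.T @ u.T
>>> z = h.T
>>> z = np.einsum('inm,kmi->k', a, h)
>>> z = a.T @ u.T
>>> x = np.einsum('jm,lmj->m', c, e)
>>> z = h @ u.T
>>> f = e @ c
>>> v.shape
(7,)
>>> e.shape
(13, 13, 13)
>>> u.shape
(13, 7)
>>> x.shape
(13,)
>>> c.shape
(13, 13)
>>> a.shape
(7, 13, 13)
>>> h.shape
(7, 13, 7)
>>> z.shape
(7, 13, 13)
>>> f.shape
(13, 13, 13)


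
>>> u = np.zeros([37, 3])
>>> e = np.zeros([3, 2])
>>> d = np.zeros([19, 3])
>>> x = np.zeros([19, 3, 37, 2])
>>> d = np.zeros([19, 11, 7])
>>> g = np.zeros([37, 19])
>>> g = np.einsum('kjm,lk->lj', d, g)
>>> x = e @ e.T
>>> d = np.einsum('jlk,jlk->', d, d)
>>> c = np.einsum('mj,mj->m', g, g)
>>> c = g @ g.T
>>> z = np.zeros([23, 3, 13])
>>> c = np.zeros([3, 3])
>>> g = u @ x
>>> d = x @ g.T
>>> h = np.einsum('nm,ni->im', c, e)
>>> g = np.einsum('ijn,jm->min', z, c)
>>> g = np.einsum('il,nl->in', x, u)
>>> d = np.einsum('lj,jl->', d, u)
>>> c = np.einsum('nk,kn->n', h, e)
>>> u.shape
(37, 3)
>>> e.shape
(3, 2)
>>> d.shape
()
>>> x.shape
(3, 3)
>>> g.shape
(3, 37)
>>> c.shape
(2,)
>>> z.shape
(23, 3, 13)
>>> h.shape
(2, 3)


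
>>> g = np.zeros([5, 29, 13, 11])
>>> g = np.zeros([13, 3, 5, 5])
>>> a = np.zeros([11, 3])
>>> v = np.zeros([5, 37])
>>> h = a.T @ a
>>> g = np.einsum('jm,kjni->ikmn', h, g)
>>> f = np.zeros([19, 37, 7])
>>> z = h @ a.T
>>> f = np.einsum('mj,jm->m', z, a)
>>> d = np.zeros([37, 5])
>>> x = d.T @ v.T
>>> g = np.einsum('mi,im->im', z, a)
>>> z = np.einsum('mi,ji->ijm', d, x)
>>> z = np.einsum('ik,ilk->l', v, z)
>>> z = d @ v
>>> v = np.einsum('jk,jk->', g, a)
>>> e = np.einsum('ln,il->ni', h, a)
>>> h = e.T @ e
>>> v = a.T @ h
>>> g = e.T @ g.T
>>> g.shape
(11, 11)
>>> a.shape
(11, 3)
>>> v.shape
(3, 11)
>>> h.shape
(11, 11)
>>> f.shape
(3,)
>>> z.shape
(37, 37)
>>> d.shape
(37, 5)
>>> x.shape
(5, 5)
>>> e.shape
(3, 11)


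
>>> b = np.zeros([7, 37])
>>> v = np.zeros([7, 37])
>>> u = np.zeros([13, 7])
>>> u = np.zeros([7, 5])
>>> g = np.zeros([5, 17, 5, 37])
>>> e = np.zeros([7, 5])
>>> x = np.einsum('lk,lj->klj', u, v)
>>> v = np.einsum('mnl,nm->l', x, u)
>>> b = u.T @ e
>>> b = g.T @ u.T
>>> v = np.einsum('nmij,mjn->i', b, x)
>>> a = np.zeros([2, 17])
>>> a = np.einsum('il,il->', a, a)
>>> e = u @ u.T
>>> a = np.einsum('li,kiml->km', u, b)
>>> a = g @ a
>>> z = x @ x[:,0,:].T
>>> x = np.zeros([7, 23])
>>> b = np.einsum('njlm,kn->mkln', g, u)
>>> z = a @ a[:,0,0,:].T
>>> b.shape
(37, 7, 5, 5)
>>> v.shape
(17,)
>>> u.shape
(7, 5)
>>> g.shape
(5, 17, 5, 37)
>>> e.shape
(7, 7)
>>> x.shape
(7, 23)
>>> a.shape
(5, 17, 5, 17)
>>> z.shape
(5, 17, 5, 5)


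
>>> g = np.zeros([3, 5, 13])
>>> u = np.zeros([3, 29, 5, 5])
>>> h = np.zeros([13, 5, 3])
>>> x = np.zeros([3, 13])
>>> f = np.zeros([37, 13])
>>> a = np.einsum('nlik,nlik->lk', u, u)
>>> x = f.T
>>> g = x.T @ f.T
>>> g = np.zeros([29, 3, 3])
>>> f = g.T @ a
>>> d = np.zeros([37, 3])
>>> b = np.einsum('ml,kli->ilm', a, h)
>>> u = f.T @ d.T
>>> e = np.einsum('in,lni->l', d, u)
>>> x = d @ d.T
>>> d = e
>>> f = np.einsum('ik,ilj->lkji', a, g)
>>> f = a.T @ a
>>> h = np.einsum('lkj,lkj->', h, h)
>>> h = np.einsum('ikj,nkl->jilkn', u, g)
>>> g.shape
(29, 3, 3)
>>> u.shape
(5, 3, 37)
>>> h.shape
(37, 5, 3, 3, 29)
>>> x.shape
(37, 37)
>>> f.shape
(5, 5)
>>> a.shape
(29, 5)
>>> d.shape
(5,)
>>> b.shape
(3, 5, 29)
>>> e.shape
(5,)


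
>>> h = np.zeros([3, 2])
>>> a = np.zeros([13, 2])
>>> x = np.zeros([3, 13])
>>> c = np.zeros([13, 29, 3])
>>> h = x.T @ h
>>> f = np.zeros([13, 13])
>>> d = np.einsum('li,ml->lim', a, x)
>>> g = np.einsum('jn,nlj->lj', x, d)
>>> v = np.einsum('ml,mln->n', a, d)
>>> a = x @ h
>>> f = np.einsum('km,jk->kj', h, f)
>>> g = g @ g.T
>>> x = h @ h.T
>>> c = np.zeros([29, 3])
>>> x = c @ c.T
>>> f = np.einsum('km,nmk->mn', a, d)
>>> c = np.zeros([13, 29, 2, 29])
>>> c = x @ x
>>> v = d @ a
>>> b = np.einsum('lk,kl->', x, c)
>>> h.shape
(13, 2)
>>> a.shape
(3, 2)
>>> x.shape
(29, 29)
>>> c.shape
(29, 29)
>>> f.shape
(2, 13)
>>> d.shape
(13, 2, 3)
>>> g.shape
(2, 2)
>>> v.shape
(13, 2, 2)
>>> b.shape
()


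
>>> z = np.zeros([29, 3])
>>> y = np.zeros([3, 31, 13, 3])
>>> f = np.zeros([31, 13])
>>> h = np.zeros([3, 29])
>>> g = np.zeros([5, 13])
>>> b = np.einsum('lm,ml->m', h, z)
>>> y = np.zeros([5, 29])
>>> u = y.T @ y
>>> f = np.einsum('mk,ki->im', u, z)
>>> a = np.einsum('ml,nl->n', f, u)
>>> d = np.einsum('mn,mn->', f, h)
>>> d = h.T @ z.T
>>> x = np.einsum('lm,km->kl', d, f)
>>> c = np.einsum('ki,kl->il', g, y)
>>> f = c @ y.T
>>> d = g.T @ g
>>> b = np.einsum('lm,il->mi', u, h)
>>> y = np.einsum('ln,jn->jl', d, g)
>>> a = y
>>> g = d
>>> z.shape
(29, 3)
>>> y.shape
(5, 13)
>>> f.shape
(13, 5)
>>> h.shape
(3, 29)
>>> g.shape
(13, 13)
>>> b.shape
(29, 3)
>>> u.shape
(29, 29)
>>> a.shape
(5, 13)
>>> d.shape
(13, 13)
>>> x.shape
(3, 29)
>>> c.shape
(13, 29)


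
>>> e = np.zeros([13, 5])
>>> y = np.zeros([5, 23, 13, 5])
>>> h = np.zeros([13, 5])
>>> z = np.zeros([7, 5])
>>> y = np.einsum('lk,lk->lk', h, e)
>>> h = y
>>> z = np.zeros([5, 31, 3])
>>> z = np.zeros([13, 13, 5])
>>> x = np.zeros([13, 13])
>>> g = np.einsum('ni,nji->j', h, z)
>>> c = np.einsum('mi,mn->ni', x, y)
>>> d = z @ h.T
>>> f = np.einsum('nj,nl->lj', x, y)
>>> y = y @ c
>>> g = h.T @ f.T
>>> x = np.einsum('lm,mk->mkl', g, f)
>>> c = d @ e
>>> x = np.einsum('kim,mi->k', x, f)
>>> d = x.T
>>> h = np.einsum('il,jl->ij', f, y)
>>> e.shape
(13, 5)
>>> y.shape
(13, 13)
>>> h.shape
(5, 13)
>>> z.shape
(13, 13, 5)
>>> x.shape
(5,)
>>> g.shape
(5, 5)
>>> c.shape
(13, 13, 5)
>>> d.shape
(5,)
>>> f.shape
(5, 13)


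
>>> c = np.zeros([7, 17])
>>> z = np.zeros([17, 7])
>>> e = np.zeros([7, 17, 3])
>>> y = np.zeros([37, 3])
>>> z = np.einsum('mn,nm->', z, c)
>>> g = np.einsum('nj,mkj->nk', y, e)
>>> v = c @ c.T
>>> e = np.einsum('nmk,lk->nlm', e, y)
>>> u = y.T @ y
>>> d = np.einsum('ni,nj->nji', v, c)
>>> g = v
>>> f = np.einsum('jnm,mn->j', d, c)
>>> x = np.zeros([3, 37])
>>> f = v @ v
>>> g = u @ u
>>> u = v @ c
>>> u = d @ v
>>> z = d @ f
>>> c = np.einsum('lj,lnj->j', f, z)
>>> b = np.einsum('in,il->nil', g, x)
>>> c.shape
(7,)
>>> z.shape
(7, 17, 7)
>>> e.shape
(7, 37, 17)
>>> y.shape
(37, 3)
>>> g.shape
(3, 3)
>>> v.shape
(7, 7)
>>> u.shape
(7, 17, 7)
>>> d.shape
(7, 17, 7)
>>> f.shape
(7, 7)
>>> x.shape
(3, 37)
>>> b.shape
(3, 3, 37)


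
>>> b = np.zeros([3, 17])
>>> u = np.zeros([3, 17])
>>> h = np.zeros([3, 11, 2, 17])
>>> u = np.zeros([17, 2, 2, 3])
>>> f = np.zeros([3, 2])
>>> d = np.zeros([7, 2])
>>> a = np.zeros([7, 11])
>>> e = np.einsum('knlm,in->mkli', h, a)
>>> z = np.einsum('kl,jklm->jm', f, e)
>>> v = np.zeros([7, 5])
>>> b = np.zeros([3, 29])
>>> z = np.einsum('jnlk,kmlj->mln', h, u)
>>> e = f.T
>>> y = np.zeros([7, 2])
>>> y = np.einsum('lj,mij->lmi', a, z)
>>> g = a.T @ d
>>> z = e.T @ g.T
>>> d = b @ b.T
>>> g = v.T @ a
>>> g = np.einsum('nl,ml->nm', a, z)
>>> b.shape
(3, 29)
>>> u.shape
(17, 2, 2, 3)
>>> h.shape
(3, 11, 2, 17)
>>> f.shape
(3, 2)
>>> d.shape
(3, 3)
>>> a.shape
(7, 11)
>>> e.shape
(2, 3)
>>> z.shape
(3, 11)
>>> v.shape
(7, 5)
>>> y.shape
(7, 2, 2)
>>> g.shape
(7, 3)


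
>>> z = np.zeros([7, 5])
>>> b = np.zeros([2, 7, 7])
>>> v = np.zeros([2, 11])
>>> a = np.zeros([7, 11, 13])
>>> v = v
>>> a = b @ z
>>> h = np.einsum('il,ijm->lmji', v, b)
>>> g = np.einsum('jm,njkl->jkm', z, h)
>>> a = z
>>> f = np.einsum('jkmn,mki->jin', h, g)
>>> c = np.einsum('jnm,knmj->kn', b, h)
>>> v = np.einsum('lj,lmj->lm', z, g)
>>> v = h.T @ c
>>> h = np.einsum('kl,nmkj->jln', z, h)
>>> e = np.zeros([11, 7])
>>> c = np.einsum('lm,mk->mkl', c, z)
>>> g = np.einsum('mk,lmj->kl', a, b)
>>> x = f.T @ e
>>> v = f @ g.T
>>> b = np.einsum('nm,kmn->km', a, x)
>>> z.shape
(7, 5)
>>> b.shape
(2, 5)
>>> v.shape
(11, 5, 5)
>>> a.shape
(7, 5)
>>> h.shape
(2, 5, 11)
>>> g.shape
(5, 2)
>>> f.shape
(11, 5, 2)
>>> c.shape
(7, 5, 11)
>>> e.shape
(11, 7)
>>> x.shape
(2, 5, 7)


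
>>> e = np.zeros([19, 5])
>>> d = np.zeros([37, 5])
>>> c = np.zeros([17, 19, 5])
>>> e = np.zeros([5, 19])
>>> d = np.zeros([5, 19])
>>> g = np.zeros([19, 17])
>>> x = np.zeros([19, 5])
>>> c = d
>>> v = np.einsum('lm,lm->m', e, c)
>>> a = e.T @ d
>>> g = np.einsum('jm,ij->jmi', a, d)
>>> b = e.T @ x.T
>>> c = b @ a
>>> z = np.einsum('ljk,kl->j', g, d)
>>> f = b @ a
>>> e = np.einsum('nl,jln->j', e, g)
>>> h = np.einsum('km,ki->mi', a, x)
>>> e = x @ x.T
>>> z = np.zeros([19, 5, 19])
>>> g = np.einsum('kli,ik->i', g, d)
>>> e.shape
(19, 19)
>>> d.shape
(5, 19)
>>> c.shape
(19, 19)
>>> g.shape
(5,)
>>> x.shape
(19, 5)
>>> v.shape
(19,)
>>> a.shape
(19, 19)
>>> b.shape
(19, 19)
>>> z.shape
(19, 5, 19)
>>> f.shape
(19, 19)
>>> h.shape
(19, 5)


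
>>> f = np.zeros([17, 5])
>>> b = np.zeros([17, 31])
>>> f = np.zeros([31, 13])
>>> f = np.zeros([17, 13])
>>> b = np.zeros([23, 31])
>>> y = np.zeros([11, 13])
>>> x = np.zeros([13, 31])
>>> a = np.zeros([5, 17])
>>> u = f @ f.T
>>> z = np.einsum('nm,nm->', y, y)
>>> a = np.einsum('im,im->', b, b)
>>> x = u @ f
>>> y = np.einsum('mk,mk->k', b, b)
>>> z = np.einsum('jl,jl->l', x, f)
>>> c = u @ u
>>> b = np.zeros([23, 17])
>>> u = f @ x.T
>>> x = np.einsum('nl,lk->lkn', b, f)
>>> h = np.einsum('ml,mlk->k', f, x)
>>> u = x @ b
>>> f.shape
(17, 13)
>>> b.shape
(23, 17)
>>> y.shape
(31,)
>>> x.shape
(17, 13, 23)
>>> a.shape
()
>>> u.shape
(17, 13, 17)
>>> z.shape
(13,)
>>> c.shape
(17, 17)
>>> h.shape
(23,)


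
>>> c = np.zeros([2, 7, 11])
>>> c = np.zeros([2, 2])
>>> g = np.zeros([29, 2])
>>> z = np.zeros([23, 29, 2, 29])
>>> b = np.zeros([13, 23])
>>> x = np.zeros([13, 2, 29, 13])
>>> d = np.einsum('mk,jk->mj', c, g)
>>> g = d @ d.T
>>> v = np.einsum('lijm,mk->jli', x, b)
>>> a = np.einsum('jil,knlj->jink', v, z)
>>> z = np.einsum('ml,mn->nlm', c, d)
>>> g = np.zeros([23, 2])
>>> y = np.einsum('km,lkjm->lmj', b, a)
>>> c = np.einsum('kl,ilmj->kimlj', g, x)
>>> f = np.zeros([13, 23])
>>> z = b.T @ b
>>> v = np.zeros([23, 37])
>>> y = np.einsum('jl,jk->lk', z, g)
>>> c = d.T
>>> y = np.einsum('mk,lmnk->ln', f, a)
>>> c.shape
(29, 2)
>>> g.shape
(23, 2)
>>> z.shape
(23, 23)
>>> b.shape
(13, 23)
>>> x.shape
(13, 2, 29, 13)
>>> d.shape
(2, 29)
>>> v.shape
(23, 37)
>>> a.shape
(29, 13, 29, 23)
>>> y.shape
(29, 29)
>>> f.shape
(13, 23)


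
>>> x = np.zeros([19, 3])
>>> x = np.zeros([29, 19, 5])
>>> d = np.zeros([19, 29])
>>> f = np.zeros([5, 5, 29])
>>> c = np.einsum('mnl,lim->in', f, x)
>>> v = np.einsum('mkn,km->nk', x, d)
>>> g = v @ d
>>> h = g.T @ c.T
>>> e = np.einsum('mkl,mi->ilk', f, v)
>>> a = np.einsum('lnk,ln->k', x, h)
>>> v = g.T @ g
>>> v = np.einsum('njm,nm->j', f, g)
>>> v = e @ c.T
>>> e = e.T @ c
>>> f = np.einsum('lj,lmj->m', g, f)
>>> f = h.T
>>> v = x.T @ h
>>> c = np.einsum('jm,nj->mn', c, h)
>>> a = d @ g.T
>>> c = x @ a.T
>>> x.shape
(29, 19, 5)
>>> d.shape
(19, 29)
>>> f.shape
(19, 29)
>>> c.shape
(29, 19, 19)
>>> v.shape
(5, 19, 19)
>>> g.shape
(5, 29)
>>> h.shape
(29, 19)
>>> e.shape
(5, 29, 5)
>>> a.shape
(19, 5)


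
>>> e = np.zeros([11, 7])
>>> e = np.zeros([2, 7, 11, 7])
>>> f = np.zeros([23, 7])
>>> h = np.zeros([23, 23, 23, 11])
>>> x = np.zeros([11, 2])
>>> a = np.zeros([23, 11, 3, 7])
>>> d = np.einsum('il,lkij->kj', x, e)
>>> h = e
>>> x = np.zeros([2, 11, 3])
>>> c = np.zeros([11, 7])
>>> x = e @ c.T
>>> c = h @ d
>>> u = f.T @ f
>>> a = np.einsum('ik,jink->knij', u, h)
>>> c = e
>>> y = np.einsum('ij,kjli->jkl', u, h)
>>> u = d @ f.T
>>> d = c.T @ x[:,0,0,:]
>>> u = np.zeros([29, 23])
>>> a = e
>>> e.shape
(2, 7, 11, 7)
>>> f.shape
(23, 7)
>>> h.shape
(2, 7, 11, 7)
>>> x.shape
(2, 7, 11, 11)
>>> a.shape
(2, 7, 11, 7)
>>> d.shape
(7, 11, 7, 11)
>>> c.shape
(2, 7, 11, 7)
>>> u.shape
(29, 23)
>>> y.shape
(7, 2, 11)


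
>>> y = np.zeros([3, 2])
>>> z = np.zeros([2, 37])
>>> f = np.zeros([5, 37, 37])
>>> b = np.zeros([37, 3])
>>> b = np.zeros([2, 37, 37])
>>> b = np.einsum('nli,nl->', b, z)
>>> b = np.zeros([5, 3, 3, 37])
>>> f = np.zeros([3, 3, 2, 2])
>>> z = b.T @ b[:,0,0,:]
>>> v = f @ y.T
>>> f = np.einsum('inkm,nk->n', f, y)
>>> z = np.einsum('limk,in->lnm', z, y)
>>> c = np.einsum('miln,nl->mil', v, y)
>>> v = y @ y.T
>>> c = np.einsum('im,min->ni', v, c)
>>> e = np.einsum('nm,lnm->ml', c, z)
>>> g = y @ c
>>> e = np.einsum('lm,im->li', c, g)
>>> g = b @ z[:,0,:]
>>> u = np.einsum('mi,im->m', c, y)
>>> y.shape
(3, 2)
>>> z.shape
(37, 2, 3)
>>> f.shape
(3,)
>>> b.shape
(5, 3, 3, 37)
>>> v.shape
(3, 3)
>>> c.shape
(2, 3)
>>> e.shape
(2, 3)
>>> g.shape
(5, 3, 3, 3)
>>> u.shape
(2,)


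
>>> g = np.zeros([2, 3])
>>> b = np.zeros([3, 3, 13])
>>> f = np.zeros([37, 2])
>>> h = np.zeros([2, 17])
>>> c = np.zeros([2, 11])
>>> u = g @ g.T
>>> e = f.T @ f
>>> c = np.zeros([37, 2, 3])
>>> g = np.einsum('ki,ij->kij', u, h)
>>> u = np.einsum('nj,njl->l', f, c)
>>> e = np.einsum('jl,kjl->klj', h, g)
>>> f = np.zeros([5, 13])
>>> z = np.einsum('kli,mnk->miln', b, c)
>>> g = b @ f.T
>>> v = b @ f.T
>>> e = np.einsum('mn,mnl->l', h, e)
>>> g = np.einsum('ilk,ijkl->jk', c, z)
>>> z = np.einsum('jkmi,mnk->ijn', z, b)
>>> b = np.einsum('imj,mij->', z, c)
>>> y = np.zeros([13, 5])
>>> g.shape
(13, 3)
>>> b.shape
()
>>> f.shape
(5, 13)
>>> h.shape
(2, 17)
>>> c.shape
(37, 2, 3)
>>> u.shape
(3,)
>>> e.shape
(2,)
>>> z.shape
(2, 37, 3)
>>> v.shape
(3, 3, 5)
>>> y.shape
(13, 5)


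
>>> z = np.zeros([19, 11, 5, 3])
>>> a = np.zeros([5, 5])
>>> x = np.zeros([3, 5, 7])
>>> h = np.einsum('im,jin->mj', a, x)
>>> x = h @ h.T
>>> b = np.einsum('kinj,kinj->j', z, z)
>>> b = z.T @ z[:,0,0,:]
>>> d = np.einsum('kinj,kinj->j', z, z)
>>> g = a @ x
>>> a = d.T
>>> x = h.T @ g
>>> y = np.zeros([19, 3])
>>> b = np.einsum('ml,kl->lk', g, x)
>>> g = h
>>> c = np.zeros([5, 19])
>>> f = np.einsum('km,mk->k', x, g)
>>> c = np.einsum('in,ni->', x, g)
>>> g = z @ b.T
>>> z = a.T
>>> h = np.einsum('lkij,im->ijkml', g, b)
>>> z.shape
(3,)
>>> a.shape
(3,)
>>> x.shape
(3, 5)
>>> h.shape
(5, 5, 11, 3, 19)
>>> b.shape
(5, 3)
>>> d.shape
(3,)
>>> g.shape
(19, 11, 5, 5)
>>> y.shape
(19, 3)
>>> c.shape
()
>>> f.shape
(3,)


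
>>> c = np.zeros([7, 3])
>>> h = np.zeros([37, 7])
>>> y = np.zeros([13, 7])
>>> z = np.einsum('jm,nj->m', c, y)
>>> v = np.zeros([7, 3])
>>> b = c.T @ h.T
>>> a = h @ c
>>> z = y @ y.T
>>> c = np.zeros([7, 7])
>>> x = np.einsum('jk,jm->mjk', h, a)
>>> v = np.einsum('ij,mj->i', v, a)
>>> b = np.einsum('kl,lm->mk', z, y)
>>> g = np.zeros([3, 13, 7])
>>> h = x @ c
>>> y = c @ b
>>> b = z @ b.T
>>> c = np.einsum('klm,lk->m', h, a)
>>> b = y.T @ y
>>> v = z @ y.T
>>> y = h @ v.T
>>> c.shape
(7,)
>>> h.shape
(3, 37, 7)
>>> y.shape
(3, 37, 13)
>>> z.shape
(13, 13)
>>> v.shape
(13, 7)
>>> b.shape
(13, 13)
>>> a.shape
(37, 3)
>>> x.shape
(3, 37, 7)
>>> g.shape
(3, 13, 7)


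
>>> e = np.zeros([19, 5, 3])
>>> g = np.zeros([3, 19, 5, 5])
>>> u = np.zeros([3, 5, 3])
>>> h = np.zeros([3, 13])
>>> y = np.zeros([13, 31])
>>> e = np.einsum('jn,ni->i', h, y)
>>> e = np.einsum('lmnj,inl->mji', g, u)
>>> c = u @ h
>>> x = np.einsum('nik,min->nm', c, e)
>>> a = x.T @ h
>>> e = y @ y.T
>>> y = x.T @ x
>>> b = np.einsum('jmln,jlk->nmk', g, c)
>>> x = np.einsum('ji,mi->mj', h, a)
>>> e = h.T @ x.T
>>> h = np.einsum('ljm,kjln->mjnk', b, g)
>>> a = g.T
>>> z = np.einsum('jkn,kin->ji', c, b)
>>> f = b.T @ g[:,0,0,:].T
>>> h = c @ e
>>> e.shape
(13, 19)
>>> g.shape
(3, 19, 5, 5)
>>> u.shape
(3, 5, 3)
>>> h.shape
(3, 5, 19)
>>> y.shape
(19, 19)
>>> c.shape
(3, 5, 13)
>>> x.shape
(19, 3)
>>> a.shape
(5, 5, 19, 3)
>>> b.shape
(5, 19, 13)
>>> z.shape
(3, 19)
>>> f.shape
(13, 19, 3)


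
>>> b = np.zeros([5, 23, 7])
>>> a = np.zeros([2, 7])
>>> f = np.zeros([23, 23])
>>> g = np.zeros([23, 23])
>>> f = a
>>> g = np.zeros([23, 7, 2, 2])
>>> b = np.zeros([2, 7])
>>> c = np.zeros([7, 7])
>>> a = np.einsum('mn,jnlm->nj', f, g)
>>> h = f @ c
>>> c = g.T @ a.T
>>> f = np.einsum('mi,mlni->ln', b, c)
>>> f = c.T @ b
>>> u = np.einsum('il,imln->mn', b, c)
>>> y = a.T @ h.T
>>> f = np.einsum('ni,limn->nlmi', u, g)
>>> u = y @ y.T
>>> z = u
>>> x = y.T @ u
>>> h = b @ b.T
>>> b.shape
(2, 7)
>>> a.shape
(7, 23)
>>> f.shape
(2, 23, 2, 7)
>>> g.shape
(23, 7, 2, 2)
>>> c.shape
(2, 2, 7, 7)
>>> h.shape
(2, 2)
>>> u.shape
(23, 23)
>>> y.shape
(23, 2)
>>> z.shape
(23, 23)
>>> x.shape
(2, 23)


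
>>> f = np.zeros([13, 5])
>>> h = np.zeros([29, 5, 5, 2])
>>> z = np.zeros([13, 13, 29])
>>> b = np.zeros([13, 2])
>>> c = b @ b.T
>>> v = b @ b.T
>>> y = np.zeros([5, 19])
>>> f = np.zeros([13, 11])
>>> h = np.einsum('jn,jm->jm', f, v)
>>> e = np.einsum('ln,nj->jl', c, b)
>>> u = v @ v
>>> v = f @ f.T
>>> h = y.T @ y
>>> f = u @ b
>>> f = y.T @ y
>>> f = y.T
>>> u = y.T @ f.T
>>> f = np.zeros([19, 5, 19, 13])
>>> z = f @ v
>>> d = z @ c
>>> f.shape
(19, 5, 19, 13)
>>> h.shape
(19, 19)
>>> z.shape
(19, 5, 19, 13)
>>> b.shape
(13, 2)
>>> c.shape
(13, 13)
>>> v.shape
(13, 13)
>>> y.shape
(5, 19)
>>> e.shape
(2, 13)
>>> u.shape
(19, 19)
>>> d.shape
(19, 5, 19, 13)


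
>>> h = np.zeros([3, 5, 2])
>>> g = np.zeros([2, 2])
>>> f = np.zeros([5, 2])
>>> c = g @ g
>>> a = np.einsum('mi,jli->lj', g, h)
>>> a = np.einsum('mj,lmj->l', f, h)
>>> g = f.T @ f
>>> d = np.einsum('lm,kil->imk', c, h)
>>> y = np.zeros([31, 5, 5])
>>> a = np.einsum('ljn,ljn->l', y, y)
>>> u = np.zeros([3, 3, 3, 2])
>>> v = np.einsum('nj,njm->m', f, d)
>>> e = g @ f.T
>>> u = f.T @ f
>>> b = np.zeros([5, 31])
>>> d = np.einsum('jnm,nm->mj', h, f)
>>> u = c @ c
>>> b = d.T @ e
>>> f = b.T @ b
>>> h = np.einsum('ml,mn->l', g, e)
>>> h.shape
(2,)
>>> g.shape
(2, 2)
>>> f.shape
(5, 5)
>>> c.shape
(2, 2)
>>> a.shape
(31,)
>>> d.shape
(2, 3)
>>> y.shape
(31, 5, 5)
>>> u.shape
(2, 2)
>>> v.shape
(3,)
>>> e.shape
(2, 5)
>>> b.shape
(3, 5)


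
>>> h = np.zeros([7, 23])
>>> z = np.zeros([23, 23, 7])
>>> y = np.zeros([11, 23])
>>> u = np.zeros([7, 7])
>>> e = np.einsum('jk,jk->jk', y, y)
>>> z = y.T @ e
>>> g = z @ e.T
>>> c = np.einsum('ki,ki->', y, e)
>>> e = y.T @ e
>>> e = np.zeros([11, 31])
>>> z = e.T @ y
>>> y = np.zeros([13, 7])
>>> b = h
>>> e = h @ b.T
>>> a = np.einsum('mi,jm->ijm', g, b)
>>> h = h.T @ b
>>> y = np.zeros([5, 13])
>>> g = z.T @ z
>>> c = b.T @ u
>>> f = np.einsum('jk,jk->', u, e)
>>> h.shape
(23, 23)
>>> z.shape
(31, 23)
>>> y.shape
(5, 13)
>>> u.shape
(7, 7)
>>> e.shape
(7, 7)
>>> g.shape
(23, 23)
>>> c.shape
(23, 7)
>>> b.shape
(7, 23)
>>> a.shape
(11, 7, 23)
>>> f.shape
()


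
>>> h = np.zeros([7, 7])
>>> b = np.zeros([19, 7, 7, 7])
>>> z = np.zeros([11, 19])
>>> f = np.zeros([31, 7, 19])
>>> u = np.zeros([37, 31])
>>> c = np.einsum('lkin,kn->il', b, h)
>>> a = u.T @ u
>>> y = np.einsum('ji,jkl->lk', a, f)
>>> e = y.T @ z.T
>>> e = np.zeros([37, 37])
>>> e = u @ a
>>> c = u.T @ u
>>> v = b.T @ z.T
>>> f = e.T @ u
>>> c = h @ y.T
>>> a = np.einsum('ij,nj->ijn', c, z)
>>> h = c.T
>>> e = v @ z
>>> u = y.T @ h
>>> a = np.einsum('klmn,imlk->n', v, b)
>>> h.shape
(19, 7)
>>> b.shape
(19, 7, 7, 7)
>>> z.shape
(11, 19)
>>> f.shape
(31, 31)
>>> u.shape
(7, 7)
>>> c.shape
(7, 19)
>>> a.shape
(11,)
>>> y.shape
(19, 7)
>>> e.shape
(7, 7, 7, 19)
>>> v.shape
(7, 7, 7, 11)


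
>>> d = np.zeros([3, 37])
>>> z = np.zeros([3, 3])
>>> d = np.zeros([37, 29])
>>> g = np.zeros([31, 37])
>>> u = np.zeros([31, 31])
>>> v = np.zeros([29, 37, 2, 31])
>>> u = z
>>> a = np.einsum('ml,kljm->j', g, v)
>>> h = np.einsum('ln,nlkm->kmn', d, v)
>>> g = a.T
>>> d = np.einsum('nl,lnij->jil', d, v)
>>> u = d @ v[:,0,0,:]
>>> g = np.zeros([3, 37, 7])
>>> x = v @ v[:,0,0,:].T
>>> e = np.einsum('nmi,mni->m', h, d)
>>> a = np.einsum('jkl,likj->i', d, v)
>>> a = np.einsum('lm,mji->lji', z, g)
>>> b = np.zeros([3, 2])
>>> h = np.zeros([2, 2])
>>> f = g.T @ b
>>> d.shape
(31, 2, 29)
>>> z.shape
(3, 3)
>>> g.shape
(3, 37, 7)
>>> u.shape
(31, 2, 31)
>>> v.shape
(29, 37, 2, 31)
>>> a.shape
(3, 37, 7)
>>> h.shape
(2, 2)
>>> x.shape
(29, 37, 2, 29)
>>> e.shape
(31,)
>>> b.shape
(3, 2)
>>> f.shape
(7, 37, 2)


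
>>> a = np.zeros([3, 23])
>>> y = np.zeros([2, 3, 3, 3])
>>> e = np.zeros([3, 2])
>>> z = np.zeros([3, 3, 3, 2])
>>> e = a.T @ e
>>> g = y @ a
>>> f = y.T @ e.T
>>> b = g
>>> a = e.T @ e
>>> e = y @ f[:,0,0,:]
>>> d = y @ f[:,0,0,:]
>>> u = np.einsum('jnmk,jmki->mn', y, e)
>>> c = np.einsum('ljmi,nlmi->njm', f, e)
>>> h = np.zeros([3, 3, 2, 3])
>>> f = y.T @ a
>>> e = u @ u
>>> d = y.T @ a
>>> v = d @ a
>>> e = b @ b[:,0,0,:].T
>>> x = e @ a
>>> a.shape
(2, 2)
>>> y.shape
(2, 3, 3, 3)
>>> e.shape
(2, 3, 3, 2)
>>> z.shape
(3, 3, 3, 2)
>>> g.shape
(2, 3, 3, 23)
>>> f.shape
(3, 3, 3, 2)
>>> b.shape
(2, 3, 3, 23)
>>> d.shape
(3, 3, 3, 2)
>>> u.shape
(3, 3)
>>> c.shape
(2, 3, 3)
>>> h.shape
(3, 3, 2, 3)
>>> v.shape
(3, 3, 3, 2)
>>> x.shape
(2, 3, 3, 2)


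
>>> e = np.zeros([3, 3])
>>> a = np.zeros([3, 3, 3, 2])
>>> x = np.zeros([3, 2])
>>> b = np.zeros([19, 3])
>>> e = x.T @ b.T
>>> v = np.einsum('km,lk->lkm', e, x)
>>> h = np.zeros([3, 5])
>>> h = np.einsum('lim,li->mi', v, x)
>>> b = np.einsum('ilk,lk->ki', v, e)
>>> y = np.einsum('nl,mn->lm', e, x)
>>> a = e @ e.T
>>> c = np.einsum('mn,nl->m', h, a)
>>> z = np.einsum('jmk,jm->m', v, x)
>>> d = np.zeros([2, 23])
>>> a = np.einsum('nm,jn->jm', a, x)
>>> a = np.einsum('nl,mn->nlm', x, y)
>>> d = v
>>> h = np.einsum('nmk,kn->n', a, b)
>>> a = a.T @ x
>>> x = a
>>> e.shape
(2, 19)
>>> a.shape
(19, 2, 2)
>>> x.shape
(19, 2, 2)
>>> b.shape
(19, 3)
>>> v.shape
(3, 2, 19)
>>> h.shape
(3,)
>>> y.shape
(19, 3)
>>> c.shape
(19,)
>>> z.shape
(2,)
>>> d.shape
(3, 2, 19)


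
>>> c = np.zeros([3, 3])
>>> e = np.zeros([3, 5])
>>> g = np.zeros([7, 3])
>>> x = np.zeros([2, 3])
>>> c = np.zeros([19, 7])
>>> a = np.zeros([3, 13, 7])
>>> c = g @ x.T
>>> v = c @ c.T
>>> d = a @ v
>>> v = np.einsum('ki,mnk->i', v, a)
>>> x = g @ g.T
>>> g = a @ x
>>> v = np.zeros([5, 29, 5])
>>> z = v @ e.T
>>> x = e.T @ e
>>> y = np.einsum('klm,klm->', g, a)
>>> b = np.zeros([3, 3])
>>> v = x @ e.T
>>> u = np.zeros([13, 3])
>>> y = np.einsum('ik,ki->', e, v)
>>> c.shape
(7, 2)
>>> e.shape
(3, 5)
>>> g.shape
(3, 13, 7)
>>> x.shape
(5, 5)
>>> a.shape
(3, 13, 7)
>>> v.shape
(5, 3)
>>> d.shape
(3, 13, 7)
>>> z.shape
(5, 29, 3)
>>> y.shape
()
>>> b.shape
(3, 3)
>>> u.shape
(13, 3)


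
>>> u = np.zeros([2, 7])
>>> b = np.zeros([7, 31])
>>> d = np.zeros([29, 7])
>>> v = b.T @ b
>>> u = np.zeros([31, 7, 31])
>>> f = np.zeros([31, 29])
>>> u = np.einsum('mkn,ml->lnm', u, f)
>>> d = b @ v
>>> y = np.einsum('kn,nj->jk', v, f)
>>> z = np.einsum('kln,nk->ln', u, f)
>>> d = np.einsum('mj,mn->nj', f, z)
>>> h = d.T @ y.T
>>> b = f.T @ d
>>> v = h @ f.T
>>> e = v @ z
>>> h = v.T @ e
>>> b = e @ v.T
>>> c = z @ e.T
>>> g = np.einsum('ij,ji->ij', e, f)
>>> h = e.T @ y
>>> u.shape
(29, 31, 31)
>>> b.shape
(29, 29)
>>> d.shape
(31, 29)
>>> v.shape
(29, 31)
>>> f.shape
(31, 29)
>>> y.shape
(29, 31)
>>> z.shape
(31, 31)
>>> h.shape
(31, 31)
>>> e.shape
(29, 31)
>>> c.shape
(31, 29)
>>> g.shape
(29, 31)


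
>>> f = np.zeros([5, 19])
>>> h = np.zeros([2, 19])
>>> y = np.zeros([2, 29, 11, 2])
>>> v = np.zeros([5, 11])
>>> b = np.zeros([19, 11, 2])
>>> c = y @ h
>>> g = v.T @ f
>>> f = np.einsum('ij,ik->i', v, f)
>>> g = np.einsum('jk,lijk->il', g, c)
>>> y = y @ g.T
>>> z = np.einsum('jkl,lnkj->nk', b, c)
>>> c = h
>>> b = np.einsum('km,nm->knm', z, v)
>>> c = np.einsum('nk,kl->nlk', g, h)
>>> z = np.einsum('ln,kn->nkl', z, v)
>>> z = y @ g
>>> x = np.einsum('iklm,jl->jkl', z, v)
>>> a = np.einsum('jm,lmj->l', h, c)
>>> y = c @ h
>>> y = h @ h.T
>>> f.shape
(5,)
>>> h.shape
(2, 19)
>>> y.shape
(2, 2)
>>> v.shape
(5, 11)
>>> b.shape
(29, 5, 11)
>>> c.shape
(29, 19, 2)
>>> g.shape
(29, 2)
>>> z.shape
(2, 29, 11, 2)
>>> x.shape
(5, 29, 11)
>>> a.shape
(29,)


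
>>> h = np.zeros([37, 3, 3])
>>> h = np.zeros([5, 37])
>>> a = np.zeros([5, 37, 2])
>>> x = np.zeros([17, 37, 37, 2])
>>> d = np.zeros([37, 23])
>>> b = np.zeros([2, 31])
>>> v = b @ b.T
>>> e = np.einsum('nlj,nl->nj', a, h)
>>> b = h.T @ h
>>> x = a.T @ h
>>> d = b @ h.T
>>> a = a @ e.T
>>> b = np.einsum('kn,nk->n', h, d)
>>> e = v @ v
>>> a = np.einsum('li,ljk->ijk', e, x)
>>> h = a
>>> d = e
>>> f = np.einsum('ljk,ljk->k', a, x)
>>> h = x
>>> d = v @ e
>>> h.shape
(2, 37, 37)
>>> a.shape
(2, 37, 37)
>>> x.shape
(2, 37, 37)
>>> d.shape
(2, 2)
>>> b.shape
(37,)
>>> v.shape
(2, 2)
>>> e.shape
(2, 2)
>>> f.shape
(37,)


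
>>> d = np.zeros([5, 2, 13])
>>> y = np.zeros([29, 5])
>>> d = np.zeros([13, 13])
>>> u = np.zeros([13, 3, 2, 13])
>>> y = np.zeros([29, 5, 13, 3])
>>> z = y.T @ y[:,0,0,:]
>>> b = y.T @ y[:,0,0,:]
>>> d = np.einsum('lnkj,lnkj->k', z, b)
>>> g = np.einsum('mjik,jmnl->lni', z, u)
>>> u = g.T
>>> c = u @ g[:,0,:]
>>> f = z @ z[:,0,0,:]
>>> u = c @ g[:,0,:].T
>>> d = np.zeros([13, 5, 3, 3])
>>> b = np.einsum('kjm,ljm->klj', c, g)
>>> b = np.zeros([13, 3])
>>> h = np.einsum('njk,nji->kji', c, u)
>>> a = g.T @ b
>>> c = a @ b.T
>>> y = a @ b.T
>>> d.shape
(13, 5, 3, 3)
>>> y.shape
(5, 2, 13)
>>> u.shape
(5, 2, 13)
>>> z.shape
(3, 13, 5, 3)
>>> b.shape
(13, 3)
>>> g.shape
(13, 2, 5)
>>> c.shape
(5, 2, 13)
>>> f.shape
(3, 13, 5, 3)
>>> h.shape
(5, 2, 13)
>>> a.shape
(5, 2, 3)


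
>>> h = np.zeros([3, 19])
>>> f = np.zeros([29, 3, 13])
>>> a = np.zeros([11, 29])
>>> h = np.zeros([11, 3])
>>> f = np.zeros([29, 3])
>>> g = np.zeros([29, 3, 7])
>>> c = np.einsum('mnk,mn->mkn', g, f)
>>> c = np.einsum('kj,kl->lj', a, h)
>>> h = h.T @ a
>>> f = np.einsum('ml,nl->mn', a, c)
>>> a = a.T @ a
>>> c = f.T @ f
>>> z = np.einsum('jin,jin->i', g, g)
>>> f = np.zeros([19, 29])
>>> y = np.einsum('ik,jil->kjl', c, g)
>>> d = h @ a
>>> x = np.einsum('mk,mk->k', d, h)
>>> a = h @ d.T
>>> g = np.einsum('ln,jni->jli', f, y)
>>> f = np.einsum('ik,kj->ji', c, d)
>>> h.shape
(3, 29)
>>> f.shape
(29, 3)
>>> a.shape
(3, 3)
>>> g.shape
(3, 19, 7)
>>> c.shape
(3, 3)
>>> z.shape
(3,)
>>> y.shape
(3, 29, 7)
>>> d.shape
(3, 29)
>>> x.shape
(29,)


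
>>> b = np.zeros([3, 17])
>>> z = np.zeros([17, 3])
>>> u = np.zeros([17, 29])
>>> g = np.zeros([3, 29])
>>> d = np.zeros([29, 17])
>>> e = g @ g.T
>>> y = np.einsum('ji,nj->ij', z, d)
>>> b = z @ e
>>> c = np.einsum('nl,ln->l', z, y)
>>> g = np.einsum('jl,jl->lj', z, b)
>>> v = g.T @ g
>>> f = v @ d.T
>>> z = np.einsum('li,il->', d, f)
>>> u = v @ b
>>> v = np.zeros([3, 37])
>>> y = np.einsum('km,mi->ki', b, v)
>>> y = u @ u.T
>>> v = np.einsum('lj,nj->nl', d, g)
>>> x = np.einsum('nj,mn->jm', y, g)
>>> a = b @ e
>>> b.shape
(17, 3)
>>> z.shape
()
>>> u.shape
(17, 3)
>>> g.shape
(3, 17)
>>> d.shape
(29, 17)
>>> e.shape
(3, 3)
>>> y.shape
(17, 17)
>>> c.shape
(3,)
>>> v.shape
(3, 29)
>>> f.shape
(17, 29)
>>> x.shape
(17, 3)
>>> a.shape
(17, 3)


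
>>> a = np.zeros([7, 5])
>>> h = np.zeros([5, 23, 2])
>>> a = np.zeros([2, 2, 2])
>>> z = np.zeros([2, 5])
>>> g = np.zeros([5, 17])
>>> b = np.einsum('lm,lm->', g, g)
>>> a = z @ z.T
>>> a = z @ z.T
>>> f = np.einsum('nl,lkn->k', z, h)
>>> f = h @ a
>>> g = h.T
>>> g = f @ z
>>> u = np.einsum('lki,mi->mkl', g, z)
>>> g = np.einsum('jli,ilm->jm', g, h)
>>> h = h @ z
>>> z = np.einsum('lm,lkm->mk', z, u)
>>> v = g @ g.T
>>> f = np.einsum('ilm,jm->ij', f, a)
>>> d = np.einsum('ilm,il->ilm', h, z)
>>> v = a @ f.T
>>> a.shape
(2, 2)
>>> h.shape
(5, 23, 5)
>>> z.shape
(5, 23)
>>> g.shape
(5, 2)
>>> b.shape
()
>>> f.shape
(5, 2)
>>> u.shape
(2, 23, 5)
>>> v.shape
(2, 5)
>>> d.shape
(5, 23, 5)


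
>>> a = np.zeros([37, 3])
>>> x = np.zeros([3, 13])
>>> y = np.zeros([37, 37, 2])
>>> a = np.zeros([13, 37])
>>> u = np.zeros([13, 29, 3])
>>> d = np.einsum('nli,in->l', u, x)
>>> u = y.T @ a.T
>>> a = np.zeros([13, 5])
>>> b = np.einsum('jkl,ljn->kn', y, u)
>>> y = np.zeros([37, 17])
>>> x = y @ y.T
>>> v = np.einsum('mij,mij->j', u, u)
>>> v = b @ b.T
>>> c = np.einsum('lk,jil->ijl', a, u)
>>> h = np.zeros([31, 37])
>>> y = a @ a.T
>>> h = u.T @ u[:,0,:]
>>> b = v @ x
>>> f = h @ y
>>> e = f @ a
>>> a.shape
(13, 5)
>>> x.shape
(37, 37)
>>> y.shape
(13, 13)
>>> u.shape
(2, 37, 13)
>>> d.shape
(29,)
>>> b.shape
(37, 37)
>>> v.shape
(37, 37)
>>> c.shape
(37, 2, 13)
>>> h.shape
(13, 37, 13)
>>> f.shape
(13, 37, 13)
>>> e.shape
(13, 37, 5)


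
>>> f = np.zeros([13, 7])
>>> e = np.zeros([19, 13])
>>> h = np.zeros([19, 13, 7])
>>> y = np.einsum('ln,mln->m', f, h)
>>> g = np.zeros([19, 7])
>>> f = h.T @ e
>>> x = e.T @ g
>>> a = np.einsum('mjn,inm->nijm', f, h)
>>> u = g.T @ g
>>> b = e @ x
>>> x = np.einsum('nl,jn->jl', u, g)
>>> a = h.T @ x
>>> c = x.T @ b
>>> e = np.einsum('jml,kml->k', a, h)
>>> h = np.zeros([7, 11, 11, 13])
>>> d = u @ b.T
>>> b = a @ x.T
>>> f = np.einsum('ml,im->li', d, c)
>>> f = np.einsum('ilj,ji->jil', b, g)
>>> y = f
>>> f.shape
(19, 7, 13)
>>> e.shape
(19,)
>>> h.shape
(7, 11, 11, 13)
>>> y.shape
(19, 7, 13)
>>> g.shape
(19, 7)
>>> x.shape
(19, 7)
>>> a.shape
(7, 13, 7)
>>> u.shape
(7, 7)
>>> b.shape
(7, 13, 19)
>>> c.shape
(7, 7)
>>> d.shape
(7, 19)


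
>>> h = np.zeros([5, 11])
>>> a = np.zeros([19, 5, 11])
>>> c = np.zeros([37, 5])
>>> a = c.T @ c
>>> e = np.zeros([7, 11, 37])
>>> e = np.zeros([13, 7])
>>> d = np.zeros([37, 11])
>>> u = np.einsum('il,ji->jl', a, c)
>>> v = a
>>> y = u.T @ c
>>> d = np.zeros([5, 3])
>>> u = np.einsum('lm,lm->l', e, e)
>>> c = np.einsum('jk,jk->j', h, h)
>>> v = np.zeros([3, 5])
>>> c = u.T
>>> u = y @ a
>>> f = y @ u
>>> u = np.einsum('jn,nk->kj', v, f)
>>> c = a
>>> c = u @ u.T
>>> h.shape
(5, 11)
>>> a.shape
(5, 5)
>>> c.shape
(5, 5)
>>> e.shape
(13, 7)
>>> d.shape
(5, 3)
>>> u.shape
(5, 3)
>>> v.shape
(3, 5)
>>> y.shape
(5, 5)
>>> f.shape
(5, 5)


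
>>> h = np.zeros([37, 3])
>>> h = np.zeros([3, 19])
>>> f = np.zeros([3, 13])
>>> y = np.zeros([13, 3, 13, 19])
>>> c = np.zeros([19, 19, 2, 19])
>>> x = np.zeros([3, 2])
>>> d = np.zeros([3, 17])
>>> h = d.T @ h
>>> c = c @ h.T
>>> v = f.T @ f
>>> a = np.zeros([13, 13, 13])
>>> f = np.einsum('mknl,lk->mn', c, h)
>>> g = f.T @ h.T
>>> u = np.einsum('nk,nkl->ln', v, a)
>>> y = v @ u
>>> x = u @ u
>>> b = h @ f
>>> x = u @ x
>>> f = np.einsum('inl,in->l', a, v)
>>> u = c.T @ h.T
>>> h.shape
(17, 19)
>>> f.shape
(13,)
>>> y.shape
(13, 13)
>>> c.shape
(19, 19, 2, 17)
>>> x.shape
(13, 13)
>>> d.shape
(3, 17)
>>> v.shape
(13, 13)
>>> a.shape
(13, 13, 13)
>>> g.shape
(2, 17)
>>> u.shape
(17, 2, 19, 17)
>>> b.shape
(17, 2)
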